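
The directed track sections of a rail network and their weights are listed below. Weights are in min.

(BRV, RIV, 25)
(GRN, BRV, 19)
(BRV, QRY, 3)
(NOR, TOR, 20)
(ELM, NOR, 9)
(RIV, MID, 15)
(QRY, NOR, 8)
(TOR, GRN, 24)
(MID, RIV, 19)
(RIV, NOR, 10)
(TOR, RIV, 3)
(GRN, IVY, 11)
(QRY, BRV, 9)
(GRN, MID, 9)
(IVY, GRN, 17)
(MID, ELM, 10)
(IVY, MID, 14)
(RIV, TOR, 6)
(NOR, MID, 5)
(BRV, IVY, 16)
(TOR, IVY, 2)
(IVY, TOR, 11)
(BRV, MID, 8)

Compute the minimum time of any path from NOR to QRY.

Candidate routes:
NOR–TOR–GRN–BRV–QRY: 20+24+19+3 = 66
NOR–MID–RIV–TOR–IVY–GRN–BRV–QRY: 5+19+6+2+17+19+3 = 71
NOR–MID–RIV–TOR–GRN–BRV–QRY: 5+19+6+24+19+3 = 76
NOR–TOR–IVY–GRN–BRV–QRY: 20+2+17+19+3 = 61
Cheapest is NOR–TOR–IVY–GRN–BRV–QRY at 61 min.

61 min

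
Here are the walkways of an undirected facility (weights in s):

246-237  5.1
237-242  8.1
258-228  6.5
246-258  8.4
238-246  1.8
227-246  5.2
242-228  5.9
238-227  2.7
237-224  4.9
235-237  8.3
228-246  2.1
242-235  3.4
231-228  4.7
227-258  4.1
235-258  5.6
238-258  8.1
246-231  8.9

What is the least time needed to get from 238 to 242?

9.8 s

Settle nodes by increasing distance from 238:
238: 0
246: 1.8  (via 238)
227: 2.7  (via 238)
228: 3.9  (via 246)
258: 6.8  (via 227)
237: 6.9  (via 246)
231: 8.6  (via 228)
242: 9.8  (via 228)
Shortest route: 238–246–228–242 = 9.8 s.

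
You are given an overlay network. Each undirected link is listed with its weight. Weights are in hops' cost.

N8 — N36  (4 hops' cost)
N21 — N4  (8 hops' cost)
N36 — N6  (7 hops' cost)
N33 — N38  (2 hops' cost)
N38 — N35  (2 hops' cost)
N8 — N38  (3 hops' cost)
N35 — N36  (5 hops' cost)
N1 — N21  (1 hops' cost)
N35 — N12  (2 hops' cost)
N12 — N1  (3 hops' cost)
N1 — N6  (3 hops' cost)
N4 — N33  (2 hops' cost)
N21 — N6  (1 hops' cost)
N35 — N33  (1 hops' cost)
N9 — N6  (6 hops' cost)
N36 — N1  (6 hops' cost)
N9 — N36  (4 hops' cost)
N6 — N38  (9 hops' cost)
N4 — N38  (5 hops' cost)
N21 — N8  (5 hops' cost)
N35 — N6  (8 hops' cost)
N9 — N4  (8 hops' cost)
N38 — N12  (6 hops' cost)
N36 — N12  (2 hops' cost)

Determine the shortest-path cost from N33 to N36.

Shortest distances from N33:
N33: 0
N35: 1  (via N33)
N4: 2  (via N33)
N38: 2  (via N33)
N12: 3  (via N35)
N36: 5  (via N12)
Shortest route: N33 → N35 → N12 → N36 = 5 hops' cost.

5 hops' cost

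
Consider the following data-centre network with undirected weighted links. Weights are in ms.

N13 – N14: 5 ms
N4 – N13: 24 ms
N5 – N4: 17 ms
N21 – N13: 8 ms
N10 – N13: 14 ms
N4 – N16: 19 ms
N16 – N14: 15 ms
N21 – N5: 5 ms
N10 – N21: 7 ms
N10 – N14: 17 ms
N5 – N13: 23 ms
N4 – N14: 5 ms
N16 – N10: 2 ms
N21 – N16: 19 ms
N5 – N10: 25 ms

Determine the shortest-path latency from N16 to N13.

16 ms

Enumerating some paths:
N16 → N14 → N13: 15+5 = 20
N16 → N10 → N21 → N13: 2+7+8 = 17
N16 → N10 → N13: 2+14 = 16
Cheapest is N16 → N10 → N13 at 16 ms.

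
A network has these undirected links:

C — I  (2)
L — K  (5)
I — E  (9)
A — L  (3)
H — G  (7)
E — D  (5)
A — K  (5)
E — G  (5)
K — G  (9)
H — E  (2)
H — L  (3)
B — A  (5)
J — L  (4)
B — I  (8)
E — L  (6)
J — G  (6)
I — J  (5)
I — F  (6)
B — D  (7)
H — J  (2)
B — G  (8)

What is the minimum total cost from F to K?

20

Enumerating some paths:
F - I - J - H - L - A - K: 6+5+2+3+3+5 = 24
F - I - J - L - A - K: 6+5+4+3+5 = 23
F - I - J - H - L - K: 6+5+2+3+5 = 21
F - I - J - L - K: 6+5+4+5 = 20
Cheapest is F - I - J - L - K at 20.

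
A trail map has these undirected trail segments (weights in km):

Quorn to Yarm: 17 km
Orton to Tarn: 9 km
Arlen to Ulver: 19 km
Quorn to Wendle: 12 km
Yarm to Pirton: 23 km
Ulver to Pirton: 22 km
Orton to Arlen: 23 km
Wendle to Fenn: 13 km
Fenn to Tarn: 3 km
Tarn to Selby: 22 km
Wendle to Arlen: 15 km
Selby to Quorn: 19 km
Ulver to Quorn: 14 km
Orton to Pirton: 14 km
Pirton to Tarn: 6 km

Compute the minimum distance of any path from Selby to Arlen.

46 km

Candidate routes:
Selby → Quorn → Wendle → Arlen: 19+12+15 = 46
Selby → Quorn → Ulver → Arlen: 19+14+19 = 52
Cheapest is Selby → Quorn → Wendle → Arlen at 46 km.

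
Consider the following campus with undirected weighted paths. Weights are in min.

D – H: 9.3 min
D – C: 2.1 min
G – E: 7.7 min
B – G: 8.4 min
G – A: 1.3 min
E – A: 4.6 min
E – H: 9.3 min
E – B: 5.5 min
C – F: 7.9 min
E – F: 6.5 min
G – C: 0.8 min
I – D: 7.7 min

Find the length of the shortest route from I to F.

17.7 min

Candidate routes:
I–D–C–G–A–E–F: 7.7+2.1+0.8+1.3+4.6+6.5 = 23
I–D–C–G–E–F: 7.7+2.1+0.8+7.7+6.5 = 24.8
I–D–C–F: 7.7+2.1+7.9 = 17.7
The minimum is 17.7 min via I–D–C–F.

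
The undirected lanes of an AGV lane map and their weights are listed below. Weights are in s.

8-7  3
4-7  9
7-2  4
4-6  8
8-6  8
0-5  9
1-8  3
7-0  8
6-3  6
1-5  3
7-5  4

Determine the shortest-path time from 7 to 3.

17 s

Shortest distances from 7:
7: 0
8: 3  (via 7)
2: 4  (via 7)
5: 4  (via 7)
1: 6  (via 8)
0: 8  (via 7)
4: 9  (via 7)
6: 11  (via 8)
3: 17  (via 6)
Shortest route: 7 → 8 → 6 → 3 = 17 s.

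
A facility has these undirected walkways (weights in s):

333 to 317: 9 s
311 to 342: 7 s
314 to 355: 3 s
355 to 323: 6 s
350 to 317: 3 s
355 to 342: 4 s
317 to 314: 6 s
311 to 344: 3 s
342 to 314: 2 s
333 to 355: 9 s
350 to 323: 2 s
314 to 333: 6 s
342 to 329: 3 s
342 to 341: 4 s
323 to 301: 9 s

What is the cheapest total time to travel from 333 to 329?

11 s

Enumerating some paths:
333 - 314 - 342 - 329: 6+2+3 = 11
333 - 355 - 342 - 329: 9+4+3 = 16
Cheapest is 333 - 314 - 342 - 329 at 11 s.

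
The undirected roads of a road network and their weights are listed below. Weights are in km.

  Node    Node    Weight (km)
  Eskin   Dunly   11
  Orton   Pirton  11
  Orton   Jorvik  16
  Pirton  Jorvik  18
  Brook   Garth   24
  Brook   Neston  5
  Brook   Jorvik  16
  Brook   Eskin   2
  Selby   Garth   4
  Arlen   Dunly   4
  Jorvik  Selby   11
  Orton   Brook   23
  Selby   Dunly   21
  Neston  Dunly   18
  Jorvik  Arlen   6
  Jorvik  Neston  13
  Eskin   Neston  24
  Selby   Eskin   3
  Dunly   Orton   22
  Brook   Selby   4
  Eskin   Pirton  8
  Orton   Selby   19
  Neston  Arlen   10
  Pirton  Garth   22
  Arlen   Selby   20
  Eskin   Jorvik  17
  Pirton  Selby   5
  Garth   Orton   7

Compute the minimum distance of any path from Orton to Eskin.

14 km

Compare a few routes:
Orton–Garth–Selby–Eskin: 7+4+3 = 14
Orton–Pirton–Selby–Eskin: 11+5+3 = 19
Orton–Garth–Selby–Brook–Eskin: 7+4+4+2 = 17
Orton–Pirton–Eskin: 11+8 = 19
Cheapest is Orton–Garth–Selby–Eskin at 14 km.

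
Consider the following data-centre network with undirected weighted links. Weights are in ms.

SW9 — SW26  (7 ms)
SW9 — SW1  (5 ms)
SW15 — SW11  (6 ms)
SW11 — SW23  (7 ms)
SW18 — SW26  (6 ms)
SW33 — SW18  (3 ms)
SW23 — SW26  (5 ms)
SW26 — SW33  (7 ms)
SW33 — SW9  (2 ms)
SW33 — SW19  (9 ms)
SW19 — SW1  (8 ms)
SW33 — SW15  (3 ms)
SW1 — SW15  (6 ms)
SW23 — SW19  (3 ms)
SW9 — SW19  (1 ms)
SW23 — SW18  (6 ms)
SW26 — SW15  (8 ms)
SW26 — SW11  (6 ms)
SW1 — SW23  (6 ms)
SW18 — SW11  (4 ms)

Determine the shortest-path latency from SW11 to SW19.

10 ms

Running Dijkstra from SW11:
SW11: 0
SW18: 4  (via SW11)
SW26: 6  (via SW11)
SW15: 6  (via SW11)
SW23: 7  (via SW11)
SW33: 7  (via SW18)
SW9: 9  (via SW33)
SW19: 10  (via SW23)
Shortest route: SW11 → SW23 → SW19 = 10 ms.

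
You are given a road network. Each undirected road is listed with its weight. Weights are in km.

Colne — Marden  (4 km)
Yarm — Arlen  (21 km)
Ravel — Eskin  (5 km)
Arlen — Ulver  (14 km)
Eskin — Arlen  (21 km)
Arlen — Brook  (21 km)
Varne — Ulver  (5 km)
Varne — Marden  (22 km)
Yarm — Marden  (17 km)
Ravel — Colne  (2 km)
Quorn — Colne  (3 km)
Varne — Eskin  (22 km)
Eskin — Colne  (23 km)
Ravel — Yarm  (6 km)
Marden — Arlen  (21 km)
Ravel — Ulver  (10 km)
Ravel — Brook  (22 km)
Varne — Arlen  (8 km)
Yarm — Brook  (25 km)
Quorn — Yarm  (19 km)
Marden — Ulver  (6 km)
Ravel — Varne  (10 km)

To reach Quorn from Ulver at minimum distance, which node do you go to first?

Candidate routes:
Ulver → Varne → Ravel → Colne → Quorn: 5+10+2+3 = 20
Ulver → Marden → Colne → Quorn: 6+4+3 = 13
Ulver → Ravel → Colne → Quorn: 10+2+3 = 15
The minimum is 13 km via Ulver → Marden → Colne → Quorn.
So from Ulver the first move is to Marden.

Marden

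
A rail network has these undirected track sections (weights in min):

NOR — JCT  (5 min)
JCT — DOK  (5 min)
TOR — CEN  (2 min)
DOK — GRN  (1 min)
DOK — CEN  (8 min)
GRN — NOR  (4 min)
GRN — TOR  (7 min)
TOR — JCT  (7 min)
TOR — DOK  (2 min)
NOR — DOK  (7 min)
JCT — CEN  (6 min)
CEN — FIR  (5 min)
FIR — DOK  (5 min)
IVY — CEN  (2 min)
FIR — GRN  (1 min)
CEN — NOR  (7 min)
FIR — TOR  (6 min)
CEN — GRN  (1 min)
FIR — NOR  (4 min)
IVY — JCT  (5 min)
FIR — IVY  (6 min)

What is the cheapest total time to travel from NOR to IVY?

Running Dijkstra from NOR:
NOR: 0
GRN: 4  (via NOR)
FIR: 4  (via NOR)
JCT: 5  (via NOR)
DOK: 5  (via GRN)
CEN: 5  (via GRN)
TOR: 7  (via DOK)
IVY: 7  (via CEN)
Shortest route: NOR → GRN → CEN → IVY = 7 min.

7 min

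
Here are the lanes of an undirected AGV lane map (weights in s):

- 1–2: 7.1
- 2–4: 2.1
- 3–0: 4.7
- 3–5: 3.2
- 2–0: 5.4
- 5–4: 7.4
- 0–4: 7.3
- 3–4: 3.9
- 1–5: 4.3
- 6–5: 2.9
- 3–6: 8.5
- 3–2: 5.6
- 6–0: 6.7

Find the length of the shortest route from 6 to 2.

11.7 s

Candidate routes:
6 → 5 → 3 → 4 → 2: 2.9+3.2+3.9+2.1 = 12.1
6 → 0 → 2: 6.7+5.4 = 12.1
6 → 5 → 4 → 2: 2.9+7.4+2.1 = 12.4
6 → 5 → 3 → 2: 2.9+3.2+5.6 = 11.7
The minimum is 11.7 s via 6 → 5 → 3 → 2.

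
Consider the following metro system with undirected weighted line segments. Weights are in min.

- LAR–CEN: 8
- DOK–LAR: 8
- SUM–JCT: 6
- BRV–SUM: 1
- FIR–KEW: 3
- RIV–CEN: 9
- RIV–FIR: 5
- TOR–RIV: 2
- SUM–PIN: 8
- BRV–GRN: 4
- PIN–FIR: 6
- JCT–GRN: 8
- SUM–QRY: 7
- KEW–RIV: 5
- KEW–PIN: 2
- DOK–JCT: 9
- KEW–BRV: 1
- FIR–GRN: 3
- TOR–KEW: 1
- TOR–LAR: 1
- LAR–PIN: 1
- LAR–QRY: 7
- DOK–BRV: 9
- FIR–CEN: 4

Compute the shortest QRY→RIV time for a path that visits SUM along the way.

12 min

Shortest QRY→SUM: QRY → SUM = 7
Shortest SUM→RIV: SUM → BRV → KEW → TOR → RIV = 5
Total via SUM: 7 + 5 = 12 min.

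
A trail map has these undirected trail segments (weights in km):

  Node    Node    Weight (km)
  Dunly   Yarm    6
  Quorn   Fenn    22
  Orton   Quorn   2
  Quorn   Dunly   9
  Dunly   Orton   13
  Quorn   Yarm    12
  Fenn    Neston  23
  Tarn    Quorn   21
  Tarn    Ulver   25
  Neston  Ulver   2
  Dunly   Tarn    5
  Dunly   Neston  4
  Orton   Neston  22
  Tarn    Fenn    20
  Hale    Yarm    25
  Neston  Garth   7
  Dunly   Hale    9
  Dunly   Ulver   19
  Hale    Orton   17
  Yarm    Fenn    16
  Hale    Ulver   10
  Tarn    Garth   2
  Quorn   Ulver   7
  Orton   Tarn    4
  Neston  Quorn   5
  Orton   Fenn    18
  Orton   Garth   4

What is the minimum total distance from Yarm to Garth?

13 km

Candidate routes:
Yarm–Dunly–Neston–Garth: 6+4+7 = 17
Yarm–Dunly–Tarn–Garth: 6+5+2 = 13
Cheapest is Yarm–Dunly–Tarn–Garth at 13 km.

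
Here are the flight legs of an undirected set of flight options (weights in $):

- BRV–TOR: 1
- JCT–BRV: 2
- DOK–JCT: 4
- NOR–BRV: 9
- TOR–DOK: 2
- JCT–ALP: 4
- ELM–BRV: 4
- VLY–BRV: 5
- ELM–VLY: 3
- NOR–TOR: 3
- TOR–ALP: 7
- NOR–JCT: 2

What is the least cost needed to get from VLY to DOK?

Running Dijkstra from VLY:
VLY: 0
ELM: 3  (via VLY)
BRV: 5  (via VLY)
TOR: 6  (via BRV)
JCT: 7  (via BRV)
DOK: 8  (via TOR)
Shortest route: VLY → BRV → TOR → DOK = $8.

$8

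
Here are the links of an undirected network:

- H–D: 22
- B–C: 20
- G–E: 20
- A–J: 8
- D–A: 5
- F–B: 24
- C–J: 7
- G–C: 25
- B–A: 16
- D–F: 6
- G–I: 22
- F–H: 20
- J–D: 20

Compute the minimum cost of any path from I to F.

Enumerating some paths:
I → G → C → J → A → D → F: 22+25+7+8+5+6 = 73
I → G → C → J → D → F: 22+25+7+20+6 = 80
The minimum is 73 via I → G → C → J → A → D → F.

73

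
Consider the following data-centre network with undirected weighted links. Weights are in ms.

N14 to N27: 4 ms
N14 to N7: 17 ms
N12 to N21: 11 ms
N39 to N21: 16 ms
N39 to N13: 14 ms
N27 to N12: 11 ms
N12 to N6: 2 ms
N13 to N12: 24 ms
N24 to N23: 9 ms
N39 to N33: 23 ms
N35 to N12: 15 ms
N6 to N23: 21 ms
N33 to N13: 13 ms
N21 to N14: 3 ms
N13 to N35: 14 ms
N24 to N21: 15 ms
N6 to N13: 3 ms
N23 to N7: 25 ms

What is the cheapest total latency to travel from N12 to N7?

Candidate routes:
N12–N27–N14–N7: 11+4+17 = 32
N12–N6–N23–N7: 2+21+25 = 48
N12–N6–N13–N39–N21–N14–N7: 2+3+14+16+3+17 = 55
N12–N21–N14–N7: 11+3+17 = 31
Cheapest is N12–N21–N14–N7 at 31 ms.

31 ms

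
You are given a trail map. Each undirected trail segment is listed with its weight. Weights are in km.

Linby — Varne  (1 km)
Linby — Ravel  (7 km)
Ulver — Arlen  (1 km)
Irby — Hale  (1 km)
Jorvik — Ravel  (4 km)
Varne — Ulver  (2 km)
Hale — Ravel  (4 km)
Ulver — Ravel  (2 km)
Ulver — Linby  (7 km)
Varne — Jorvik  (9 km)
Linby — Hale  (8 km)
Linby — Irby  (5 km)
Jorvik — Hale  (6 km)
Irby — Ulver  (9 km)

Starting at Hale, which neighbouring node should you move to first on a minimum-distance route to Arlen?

Compare a few routes:
Hale → Ravel → Ulver → Arlen: 4+2+1 = 7
Hale → Irby → Linby → Varne → Ulver → Arlen: 1+5+1+2+1 = 10
The minimum is 7 km via Hale → Ravel → Ulver → Arlen.
So from Hale the first move is to Ravel.

Ravel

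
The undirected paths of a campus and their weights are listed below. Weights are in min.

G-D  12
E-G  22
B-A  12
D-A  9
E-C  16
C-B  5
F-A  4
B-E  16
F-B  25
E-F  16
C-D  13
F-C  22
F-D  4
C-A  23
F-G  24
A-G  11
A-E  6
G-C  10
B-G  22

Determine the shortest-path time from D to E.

Settle nodes by increasing distance from D:
D: 0
F: 4  (via D)
A: 8  (via F)
G: 12  (via D)
C: 13  (via D)
E: 14  (via A)
Shortest route: D → F → A → E = 14 min.

14 min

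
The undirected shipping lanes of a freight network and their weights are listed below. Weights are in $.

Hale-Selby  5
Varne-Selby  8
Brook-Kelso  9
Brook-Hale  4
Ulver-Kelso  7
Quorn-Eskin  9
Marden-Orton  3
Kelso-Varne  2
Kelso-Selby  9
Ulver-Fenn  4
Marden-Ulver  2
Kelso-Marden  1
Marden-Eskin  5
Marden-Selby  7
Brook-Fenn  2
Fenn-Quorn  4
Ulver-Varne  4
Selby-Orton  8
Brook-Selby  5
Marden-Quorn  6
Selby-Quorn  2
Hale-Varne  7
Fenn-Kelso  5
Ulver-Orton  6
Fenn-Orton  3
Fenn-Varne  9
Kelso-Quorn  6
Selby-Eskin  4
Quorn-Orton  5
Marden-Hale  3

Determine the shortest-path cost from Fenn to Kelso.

$5

Enumerating some paths:
Fenn–Ulver–Marden–Kelso: 4+2+1 = 7
Fenn–Brook–Hale–Marden–Kelso: 2+4+3+1 = 10
Fenn–Orton–Marden–Kelso: 3+3+1 = 7
Fenn–Kelso: 5 = 5
Cheapest is Fenn–Kelso at $5.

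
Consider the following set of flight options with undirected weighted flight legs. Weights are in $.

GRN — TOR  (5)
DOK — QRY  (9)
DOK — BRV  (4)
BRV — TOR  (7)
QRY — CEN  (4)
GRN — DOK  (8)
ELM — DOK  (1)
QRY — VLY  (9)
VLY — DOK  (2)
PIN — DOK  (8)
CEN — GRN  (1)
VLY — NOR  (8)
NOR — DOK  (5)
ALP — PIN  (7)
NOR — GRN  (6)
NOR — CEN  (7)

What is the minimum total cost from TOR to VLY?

Settle nodes by increasing distance from TOR:
TOR: 0
GRN: 5  (via TOR)
CEN: 6  (via GRN)
BRV: 7  (via TOR)
QRY: 10  (via CEN)
NOR: 11  (via GRN)
DOK: 11  (via BRV)
ELM: 12  (via DOK)
VLY: 13  (via DOK)
Shortest route: TOR → BRV → DOK → VLY = $13.

$13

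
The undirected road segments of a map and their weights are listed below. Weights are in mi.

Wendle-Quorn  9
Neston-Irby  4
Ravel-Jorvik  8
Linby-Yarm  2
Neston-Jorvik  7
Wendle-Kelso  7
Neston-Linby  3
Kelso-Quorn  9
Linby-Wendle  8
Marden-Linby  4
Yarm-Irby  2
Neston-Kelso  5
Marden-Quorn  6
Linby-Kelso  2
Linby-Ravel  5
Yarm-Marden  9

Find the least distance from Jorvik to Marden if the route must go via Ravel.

17 mi

Shortest Jorvik→Ravel: Jorvik–Ravel = 8
Shortest Ravel→Marden: Ravel–Linby–Marden = 9
Total via Ravel: 8 + 9 = 17 mi.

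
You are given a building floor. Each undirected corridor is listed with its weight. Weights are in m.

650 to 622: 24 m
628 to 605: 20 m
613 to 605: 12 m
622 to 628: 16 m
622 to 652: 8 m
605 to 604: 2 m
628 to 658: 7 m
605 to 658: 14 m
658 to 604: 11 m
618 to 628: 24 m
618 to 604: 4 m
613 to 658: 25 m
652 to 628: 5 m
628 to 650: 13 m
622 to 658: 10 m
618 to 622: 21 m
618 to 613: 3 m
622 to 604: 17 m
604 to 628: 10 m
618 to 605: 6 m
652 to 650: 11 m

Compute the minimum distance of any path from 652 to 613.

Settle nodes by increasing distance from 652:
652: 0
628: 5  (via 652)
622: 8  (via 652)
650: 11  (via 652)
658: 12  (via 628)
604: 15  (via 628)
605: 17  (via 604)
618: 19  (via 604)
613: 22  (via 618)
Shortest route: 652–628–604–618–613 = 22 m.

22 m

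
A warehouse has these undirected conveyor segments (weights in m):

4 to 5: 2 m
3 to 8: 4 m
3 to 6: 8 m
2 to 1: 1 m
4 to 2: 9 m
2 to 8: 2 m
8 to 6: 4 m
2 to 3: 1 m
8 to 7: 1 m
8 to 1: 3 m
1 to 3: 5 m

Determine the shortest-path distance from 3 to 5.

Settle nodes by increasing distance from 3:
3: 0
2: 1  (via 3)
1: 2  (via 2)
8: 3  (via 2)
7: 4  (via 8)
6: 7  (via 8)
4: 10  (via 2)
5: 12  (via 4)
Shortest route: 3–2–4–5 = 12 m.

12 m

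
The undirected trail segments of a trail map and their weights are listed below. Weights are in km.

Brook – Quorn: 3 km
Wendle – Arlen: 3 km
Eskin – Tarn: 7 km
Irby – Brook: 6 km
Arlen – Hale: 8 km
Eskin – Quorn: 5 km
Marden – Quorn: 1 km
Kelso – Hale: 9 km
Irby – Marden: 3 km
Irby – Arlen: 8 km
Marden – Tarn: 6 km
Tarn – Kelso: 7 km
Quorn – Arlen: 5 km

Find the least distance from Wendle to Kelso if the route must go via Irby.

27 km

Shortest Wendle→Irby: Wendle → Arlen → Irby = 11
Shortest Irby→Kelso: Irby → Marden → Tarn → Kelso = 16
Total via Irby: 11 + 16 = 27 km.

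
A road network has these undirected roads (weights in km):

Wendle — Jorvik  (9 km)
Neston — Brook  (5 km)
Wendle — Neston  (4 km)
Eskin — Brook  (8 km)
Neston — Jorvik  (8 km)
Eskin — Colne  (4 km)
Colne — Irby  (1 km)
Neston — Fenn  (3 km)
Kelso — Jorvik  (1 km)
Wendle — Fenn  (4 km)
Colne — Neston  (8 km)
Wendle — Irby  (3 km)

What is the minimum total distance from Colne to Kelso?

14 km

Shortest distances from Colne:
Colne: 0
Irby: 1  (via Colne)
Wendle: 4  (via Irby)
Eskin: 4  (via Colne)
Fenn: 8  (via Wendle)
Neston: 8  (via Colne)
Brook: 12  (via Eskin)
Jorvik: 13  (via Wendle)
Kelso: 14  (via Jorvik)
Shortest route: Colne → Irby → Wendle → Jorvik → Kelso = 14 km.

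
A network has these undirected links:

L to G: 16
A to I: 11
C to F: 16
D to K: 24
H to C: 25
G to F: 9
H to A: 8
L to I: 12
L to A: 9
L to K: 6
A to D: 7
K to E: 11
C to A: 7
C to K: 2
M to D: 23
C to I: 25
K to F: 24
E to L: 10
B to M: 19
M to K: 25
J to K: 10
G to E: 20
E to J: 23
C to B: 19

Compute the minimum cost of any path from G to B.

43

Settle nodes by increasing distance from G:
G: 0
F: 9  (via G)
L: 16  (via G)
E: 20  (via G)
K: 22  (via L)
C: 24  (via K)
A: 25  (via L)
I: 28  (via L)
D: 32  (via A)
J: 32  (via K)
H: 33  (via A)
B: 43  (via C)
Shortest route: G → L → K → C → B = 43.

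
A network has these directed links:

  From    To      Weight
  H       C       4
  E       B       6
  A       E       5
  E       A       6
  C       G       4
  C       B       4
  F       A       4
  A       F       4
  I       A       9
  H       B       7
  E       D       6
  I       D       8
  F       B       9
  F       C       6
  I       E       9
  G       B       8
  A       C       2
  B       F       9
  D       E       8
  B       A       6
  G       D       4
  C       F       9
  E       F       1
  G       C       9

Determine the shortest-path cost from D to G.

Compare a few routes:
D - E - A - C - G: 8+6+2+4 = 20
D - E - A - F - C - G: 8+6+4+6+4 = 28
D - E - B - A - C - G: 8+6+6+2+4 = 26
D - E - F - C - G: 8+1+6+4 = 19
Cheapest is D - E - F - C - G at 19.

19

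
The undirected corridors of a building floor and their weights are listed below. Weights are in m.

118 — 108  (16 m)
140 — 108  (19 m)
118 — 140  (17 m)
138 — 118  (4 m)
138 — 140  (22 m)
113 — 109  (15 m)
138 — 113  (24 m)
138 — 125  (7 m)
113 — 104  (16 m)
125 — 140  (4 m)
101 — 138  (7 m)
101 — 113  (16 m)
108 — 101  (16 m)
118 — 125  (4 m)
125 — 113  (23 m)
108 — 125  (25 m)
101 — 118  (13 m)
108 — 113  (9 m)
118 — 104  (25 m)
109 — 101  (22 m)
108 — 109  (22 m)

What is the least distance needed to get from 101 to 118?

Enumerating some paths:
101 → 138 → 125 → 118: 7+7+4 = 18
101 → 118: 13 = 13
101 → 138 → 118: 7+4 = 11
The minimum is 11 m via 101 → 138 → 118.

11 m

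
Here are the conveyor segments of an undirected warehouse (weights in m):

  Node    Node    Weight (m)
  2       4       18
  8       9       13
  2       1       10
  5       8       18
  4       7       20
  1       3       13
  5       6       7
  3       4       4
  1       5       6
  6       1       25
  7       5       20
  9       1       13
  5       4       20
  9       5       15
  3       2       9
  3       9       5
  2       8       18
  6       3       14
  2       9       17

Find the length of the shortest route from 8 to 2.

Compare a few routes:
8 - 2: 18 = 18
8 - 9 - 3 - 2: 13+5+9 = 27
Cheapest is 8 - 2 at 18 m.

18 m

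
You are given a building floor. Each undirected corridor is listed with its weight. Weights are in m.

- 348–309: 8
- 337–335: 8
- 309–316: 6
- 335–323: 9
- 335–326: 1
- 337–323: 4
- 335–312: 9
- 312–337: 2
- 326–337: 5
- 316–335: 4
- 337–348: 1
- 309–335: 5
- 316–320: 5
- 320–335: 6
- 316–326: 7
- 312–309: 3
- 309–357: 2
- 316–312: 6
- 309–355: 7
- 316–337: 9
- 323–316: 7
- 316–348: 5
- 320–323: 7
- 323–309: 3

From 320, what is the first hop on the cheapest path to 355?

Compare a few routes:
320–335–309–355: 6+5+7 = 18
320–323–309–355: 7+3+7 = 17
The minimum is 17 m via 320–323–309–355.
So from 320 the first move is to 323.

323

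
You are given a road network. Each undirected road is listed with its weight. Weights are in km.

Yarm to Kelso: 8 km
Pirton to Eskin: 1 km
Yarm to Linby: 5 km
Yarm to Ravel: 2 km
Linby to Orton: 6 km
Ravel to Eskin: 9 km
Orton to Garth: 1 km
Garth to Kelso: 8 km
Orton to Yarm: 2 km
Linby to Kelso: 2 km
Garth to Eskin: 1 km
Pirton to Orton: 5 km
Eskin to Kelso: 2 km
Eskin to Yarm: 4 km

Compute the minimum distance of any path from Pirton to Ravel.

7 km

Enumerating some paths:
Pirton–Eskin–Yarm–Ravel: 1+4+2 = 7
Pirton–Orton–Yarm–Ravel: 5+2+2 = 9
The minimum is 7 km via Pirton–Eskin–Yarm–Ravel.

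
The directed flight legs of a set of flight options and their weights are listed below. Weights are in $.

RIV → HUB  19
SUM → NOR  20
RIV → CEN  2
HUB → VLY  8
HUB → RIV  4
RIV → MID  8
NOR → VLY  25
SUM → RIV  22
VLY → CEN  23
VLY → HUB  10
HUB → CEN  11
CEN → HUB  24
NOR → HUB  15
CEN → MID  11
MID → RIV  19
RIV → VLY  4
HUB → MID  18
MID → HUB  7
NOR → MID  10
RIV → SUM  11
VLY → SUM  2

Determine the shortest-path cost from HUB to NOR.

$30

Candidate routes:
HUB → RIV → SUM → NOR: 4+11+20 = 35
HUB → VLY → SUM → NOR: 8+2+20 = 30
The minimum is $30 via HUB → VLY → SUM → NOR.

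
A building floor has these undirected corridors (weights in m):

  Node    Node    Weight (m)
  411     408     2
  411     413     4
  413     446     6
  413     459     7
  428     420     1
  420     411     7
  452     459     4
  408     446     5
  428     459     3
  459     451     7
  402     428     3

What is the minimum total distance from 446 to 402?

Settle nodes by increasing distance from 446:
446: 0
408: 5  (via 446)
413: 6  (via 446)
411: 7  (via 408)
459: 13  (via 413)
420: 14  (via 411)
428: 15  (via 420)
452: 17  (via 459)
402: 18  (via 428)
Shortest route: 446–408–411–420–428–402 = 18 m.

18 m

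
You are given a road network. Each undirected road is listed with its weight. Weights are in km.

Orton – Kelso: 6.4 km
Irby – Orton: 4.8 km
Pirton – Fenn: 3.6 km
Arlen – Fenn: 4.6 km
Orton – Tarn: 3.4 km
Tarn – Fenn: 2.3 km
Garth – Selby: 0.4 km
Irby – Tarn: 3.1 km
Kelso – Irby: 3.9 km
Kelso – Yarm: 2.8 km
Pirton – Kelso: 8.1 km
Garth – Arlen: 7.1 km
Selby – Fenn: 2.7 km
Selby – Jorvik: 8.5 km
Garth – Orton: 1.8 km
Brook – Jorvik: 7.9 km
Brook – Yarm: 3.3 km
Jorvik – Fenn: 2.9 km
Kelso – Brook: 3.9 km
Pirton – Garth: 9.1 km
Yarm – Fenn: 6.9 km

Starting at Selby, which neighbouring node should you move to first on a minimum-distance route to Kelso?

Garth

Candidate routes:
Selby → Garth → Orton → Kelso: 0.4+1.8+6.4 = 8.6
Selby → Garth → Orton → Irby → Kelso: 0.4+1.8+4.8+3.9 = 10.9
The minimum is 8.6 km via Selby → Garth → Orton → Kelso.
So from Selby the first move is to Garth.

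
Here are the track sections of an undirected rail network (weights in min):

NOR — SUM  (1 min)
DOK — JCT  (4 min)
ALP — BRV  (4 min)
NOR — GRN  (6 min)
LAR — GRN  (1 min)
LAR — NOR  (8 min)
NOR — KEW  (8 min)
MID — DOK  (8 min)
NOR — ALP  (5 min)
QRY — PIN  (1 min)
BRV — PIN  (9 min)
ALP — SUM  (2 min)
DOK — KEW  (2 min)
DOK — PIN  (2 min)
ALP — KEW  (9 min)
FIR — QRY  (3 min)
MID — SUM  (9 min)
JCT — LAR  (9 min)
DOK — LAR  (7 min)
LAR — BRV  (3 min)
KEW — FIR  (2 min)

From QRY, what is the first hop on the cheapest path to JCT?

PIN

Candidate routes:
QRY - PIN - DOK - JCT: 1+2+4 = 7
QRY - FIR - KEW - DOK - JCT: 3+2+2+4 = 11
The minimum is 7 min via QRY - PIN - DOK - JCT.
So from QRY the first move is to PIN.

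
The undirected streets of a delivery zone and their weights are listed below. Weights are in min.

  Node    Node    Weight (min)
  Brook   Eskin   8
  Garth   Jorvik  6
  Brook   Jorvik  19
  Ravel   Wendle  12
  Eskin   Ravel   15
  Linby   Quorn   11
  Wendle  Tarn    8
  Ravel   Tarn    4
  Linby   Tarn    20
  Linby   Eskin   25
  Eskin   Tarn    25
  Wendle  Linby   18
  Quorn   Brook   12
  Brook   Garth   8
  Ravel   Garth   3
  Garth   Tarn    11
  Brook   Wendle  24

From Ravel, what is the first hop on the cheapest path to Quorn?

Garth

Compare a few routes:
Ravel–Garth–Brook–Quorn: 3+8+12 = 23
Ravel–Tarn–Linby–Quorn: 4+20+11 = 35
Ravel–Tarn–Garth–Brook–Quorn: 4+11+8+12 = 35
Cheapest is Ravel–Garth–Brook–Quorn at 23 min.
So from Ravel the first move is to Garth.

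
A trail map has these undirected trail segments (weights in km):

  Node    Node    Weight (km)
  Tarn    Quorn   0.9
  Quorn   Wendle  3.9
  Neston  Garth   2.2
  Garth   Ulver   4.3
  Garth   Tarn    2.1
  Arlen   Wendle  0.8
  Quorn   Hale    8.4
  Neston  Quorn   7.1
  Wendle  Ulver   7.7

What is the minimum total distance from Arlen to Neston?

Shortest distances from Arlen:
Arlen: 0
Wendle: 0.8  (via Arlen)
Quorn: 4.7  (via Wendle)
Tarn: 5.6  (via Quorn)
Garth: 7.7  (via Tarn)
Ulver: 8.5  (via Wendle)
Neston: 9.9  (via Garth)
Shortest route: Arlen → Wendle → Quorn → Tarn → Garth → Neston = 9.9 km.

9.9 km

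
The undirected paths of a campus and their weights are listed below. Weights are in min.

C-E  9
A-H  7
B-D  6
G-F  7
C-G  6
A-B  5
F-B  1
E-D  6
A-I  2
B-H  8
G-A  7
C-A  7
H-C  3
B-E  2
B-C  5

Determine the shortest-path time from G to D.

Compare a few routes:
G → F → B → E → D: 7+1+2+6 = 16
G → F → B → D: 7+1+6 = 14
Cheapest is G → F → B → D at 14 min.

14 min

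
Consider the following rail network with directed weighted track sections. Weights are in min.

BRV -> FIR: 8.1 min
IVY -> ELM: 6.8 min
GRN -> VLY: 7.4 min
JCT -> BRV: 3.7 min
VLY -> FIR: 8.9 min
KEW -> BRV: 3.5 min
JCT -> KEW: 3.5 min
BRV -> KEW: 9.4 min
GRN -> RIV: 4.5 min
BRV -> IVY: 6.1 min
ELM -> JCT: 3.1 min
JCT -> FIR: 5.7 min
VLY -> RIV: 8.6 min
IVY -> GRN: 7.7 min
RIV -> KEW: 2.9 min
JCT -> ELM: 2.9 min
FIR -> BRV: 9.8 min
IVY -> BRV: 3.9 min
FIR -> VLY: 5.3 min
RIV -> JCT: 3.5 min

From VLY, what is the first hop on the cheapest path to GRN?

RIV

Enumerating some paths:
VLY - FIR - BRV - IVY - GRN: 8.9+9.8+6.1+7.7 = 32.5
VLY - RIV - JCT - KEW - BRV - IVY - GRN: 8.6+3.5+3.5+3.5+6.1+7.7 = 32.9
VLY - RIV - JCT - BRV - IVY - GRN: 8.6+3.5+3.7+6.1+7.7 = 29.6
VLY - RIV - KEW - BRV - IVY - GRN: 8.6+2.9+3.5+6.1+7.7 = 28.8
Cheapest is VLY - RIV - KEW - BRV - IVY - GRN at 28.8 min.
So from VLY the first move is to RIV.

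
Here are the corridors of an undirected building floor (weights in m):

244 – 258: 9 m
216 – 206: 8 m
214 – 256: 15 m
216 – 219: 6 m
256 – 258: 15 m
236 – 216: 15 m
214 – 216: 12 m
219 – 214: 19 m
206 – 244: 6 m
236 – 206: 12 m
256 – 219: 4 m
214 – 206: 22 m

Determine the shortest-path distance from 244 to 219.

20 m

Shortest distances from 244:
244: 0
206: 6  (via 244)
258: 9  (via 244)
216: 14  (via 206)
236: 18  (via 206)
219: 20  (via 216)
Shortest route: 244 → 206 → 216 → 219 = 20 m.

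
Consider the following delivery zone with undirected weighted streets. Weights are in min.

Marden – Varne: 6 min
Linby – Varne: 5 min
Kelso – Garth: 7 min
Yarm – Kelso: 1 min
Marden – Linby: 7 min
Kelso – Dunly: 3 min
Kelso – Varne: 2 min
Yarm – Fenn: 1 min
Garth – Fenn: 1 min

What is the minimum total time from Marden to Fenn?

Candidate routes:
Marden - Varne - Kelso - Garth - Fenn: 6+2+7+1 = 16
Marden - Linby - Varne - Kelso - Yarm - Fenn: 7+5+2+1+1 = 16
Marden - Varne - Kelso - Yarm - Fenn: 6+2+1+1 = 10
The minimum is 10 min via Marden - Varne - Kelso - Yarm - Fenn.

10 min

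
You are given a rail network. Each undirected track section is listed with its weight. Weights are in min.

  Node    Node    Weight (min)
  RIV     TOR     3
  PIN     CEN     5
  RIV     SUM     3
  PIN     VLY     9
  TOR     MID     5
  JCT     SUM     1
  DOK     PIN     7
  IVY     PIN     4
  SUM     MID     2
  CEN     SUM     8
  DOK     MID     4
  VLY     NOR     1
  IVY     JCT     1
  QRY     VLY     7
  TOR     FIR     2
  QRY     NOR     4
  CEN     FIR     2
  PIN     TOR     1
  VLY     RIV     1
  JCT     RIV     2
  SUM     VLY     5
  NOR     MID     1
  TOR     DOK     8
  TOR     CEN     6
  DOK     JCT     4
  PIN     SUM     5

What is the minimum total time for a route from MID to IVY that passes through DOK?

9 min

Shortest MID→DOK: MID → DOK = 4
Shortest DOK→IVY: DOK → JCT → IVY = 5
Total via DOK: 4 + 5 = 9 min.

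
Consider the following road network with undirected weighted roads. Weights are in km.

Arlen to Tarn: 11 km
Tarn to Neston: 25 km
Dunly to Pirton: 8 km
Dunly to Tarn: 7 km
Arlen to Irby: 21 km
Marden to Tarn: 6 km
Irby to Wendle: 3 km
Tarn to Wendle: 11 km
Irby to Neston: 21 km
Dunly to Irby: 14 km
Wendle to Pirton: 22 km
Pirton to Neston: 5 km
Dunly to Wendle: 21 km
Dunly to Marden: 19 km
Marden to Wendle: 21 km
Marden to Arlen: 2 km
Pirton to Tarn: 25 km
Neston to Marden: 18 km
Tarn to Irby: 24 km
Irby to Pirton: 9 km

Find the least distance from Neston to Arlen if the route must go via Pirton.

Best Neston to Pirton: Neston → Pirton costing 5
Shortest Pirton→Arlen: Pirton → Dunly → Tarn → Marden → Arlen = 23
Total via Pirton: 5 + 23 = 28 km.

28 km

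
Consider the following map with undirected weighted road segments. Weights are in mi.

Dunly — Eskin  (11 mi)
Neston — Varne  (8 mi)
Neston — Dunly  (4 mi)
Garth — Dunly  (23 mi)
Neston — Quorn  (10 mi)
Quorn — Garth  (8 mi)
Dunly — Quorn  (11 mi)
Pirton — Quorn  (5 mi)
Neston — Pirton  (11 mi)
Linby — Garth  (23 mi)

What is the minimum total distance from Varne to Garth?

Compare a few routes:
Varne → Neston → Dunly → Quorn → Garth: 8+4+11+8 = 31
Varne → Neston → Quorn → Garth: 8+10+8 = 26
The minimum is 26 mi via Varne → Neston → Quorn → Garth.

26 mi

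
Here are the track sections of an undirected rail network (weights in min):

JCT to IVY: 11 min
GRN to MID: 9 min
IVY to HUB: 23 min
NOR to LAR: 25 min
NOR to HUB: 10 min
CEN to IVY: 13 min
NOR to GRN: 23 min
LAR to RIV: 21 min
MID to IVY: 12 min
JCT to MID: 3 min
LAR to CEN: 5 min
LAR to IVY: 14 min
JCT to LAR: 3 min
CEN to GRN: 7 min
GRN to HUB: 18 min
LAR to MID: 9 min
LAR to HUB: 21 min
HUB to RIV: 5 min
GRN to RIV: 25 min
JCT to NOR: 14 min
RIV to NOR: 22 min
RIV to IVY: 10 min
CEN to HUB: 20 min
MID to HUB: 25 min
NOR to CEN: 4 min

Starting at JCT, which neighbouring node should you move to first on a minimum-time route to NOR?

LAR

Enumerating some paths:
JCT–NOR: 14 = 14
JCT–LAR–CEN–NOR: 3+5+4 = 12
Cheapest is JCT–LAR–CEN–NOR at 12 min.
So from JCT the first move is to LAR.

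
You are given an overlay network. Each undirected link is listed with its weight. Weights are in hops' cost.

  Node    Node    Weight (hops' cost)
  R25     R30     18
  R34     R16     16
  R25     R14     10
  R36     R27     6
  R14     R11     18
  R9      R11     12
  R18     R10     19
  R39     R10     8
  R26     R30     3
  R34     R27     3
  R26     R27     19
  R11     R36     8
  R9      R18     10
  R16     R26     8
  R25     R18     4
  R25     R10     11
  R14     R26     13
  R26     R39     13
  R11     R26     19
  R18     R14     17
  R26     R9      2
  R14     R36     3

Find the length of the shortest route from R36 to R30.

Shortest distances from R36:
R36: 0
R14: 3  (via R36)
R27: 6  (via R36)
R11: 8  (via R36)
R34: 9  (via R27)
R25: 13  (via R14)
R26: 16  (via R14)
R18: 17  (via R25)
R9: 18  (via R26)
R30: 19  (via R26)
Shortest route: R36 → R14 → R26 → R30 = 19 hops' cost.

19 hops' cost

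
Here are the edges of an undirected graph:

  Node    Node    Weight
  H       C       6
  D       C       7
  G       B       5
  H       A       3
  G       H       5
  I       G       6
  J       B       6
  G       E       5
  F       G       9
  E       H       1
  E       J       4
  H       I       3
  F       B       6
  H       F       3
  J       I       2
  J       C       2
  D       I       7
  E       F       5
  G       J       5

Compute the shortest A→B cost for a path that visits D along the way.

28

Shortest A→D: A → H → I → D = 13
Shortest D→B: D → C → J → B = 15
Total via D: 13 + 15 = 28.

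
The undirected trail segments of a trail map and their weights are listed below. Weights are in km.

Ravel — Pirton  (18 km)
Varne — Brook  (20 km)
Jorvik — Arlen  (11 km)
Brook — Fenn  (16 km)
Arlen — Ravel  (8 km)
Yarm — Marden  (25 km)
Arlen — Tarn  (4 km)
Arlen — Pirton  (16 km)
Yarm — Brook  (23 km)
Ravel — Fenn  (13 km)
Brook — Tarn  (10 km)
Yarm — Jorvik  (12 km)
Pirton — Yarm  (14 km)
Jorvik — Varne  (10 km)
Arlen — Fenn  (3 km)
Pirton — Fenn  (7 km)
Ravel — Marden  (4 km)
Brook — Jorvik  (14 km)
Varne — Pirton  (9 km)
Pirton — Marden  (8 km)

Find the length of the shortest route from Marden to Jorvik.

Settle nodes by increasing distance from Marden:
Marden: 0
Ravel: 4  (via Marden)
Pirton: 8  (via Marden)
Arlen: 12  (via Ravel)
Fenn: 15  (via Pirton)
Tarn: 16  (via Arlen)
Varne: 17  (via Pirton)
Yarm: 22  (via Pirton)
Jorvik: 23  (via Arlen)
Shortest route: Marden → Ravel → Arlen → Jorvik = 23 km.

23 km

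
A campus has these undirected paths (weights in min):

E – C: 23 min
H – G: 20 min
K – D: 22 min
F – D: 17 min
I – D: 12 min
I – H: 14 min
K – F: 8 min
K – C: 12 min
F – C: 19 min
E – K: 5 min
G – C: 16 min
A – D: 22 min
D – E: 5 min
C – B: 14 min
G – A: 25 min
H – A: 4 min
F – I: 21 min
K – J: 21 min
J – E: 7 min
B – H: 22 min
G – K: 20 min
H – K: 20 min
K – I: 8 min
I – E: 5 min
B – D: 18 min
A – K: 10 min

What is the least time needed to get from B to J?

Shortest distances from B:
B: 0
C: 14  (via B)
D: 18  (via B)
H: 22  (via B)
E: 23  (via D)
A: 26  (via H)
K: 26  (via C)
I: 28  (via E)
G: 30  (via C)
J: 30  (via E)
Shortest route: B → D → E → J = 30 min.

30 min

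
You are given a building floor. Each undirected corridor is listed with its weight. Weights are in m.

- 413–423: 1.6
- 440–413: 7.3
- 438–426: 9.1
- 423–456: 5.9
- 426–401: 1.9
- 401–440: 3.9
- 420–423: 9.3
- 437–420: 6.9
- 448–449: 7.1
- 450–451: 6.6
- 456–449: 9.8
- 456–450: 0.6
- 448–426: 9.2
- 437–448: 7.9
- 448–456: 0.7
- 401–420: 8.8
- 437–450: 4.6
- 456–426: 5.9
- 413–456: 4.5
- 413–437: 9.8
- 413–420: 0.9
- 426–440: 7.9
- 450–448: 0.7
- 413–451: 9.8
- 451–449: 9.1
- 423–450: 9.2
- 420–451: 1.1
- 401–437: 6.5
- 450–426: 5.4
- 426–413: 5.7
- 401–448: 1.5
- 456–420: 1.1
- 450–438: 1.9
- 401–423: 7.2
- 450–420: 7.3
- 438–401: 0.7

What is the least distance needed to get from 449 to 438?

Candidate routes:
449 → 448 → 450 → 438: 7.1+0.7+1.9 = 9.7
449 → 448 → 401 → 438: 7.1+1.5+0.7 = 9.3
The minimum is 9.3 m via 449 → 448 → 401 → 438.

9.3 m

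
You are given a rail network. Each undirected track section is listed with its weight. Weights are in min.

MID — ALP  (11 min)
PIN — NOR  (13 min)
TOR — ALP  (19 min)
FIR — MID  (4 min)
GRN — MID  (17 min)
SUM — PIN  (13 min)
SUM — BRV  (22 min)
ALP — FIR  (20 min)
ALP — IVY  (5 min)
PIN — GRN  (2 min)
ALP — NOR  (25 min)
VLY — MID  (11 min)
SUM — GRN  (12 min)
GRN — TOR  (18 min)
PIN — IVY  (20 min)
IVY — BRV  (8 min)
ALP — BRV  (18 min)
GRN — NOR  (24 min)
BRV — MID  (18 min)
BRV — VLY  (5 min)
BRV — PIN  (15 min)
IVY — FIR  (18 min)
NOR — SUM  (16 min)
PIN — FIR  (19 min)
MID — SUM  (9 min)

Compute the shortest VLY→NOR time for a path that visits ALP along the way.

43 min

Best VLY to ALP: VLY → BRV → IVY → ALP costing 18
Shortest ALP→NOR: ALP → NOR = 25
Total via ALP: 18 + 25 = 43 min.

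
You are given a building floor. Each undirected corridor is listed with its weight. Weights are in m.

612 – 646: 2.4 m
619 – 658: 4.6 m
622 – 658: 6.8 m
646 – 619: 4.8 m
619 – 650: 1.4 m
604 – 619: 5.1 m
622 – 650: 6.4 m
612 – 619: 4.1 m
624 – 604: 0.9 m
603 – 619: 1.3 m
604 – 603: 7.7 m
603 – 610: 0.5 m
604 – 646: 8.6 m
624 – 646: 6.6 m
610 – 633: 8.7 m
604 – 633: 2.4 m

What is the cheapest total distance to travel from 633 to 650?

Settle nodes by increasing distance from 633:
633: 0
604: 2.4  (via 633)
624: 3.3  (via 604)
619: 7.5  (via 604)
610: 8.7  (via 633)
603: 8.8  (via 619)
650: 8.9  (via 619)
Shortest route: 633–604–619–650 = 8.9 m.

8.9 m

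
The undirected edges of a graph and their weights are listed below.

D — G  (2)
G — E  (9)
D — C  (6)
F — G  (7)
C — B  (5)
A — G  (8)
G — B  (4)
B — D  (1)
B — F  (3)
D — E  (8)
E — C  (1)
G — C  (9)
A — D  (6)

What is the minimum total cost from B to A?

Candidate routes:
B - G - A: 4+8 = 12
B - D - G - A: 1+2+8 = 11
B - G - D - A: 4+2+6 = 12
B - D - A: 1+6 = 7
The minimum is 7 via B - D - A.

7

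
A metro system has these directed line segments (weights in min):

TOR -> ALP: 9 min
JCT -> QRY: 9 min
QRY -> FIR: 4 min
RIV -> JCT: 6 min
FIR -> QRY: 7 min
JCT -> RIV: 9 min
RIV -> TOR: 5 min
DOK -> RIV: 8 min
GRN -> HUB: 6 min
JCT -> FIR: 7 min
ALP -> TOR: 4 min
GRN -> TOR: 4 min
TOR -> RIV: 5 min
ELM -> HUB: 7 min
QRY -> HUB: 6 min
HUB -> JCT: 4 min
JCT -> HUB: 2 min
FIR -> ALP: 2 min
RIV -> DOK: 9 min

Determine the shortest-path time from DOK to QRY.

23 min

Compare a few routes:
DOK - RIV - JCT - QRY: 8+6+9 = 23
DOK - RIV - JCT - FIR - QRY: 8+6+7+7 = 28
The minimum is 23 min via DOK - RIV - JCT - QRY.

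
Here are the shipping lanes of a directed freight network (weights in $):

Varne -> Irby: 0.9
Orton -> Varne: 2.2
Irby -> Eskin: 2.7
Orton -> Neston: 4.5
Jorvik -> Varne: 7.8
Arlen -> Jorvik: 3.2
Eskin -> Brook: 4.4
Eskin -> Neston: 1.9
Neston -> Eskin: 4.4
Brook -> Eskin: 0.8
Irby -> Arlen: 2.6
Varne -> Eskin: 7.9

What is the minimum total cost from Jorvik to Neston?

Enumerating some paths:
Jorvik → Varne → Eskin → Neston: 7.8+7.9+1.9 = 17.6
Jorvik → Varne → Irby → Eskin → Neston: 7.8+0.9+2.7+1.9 = 13.3
The minimum is $13.3 via Jorvik → Varne → Irby → Eskin → Neston.

$13.3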